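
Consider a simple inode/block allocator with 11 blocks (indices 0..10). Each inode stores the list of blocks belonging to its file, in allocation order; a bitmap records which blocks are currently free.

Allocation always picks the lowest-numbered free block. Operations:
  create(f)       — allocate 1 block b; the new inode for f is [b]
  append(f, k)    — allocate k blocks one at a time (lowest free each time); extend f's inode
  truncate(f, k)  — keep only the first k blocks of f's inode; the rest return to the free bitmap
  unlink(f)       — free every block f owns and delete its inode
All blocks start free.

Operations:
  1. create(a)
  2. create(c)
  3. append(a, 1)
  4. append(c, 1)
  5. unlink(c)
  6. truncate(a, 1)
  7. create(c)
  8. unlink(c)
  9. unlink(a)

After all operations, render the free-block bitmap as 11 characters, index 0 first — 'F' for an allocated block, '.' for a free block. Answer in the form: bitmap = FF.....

after create(a) → a:[0]  free=[F..........]
after create(c) → a:[0], c:[1]  free=[FF.........]
after append(a, 1) → a:[0, 2], c:[1]  free=[FFF........]
after append(c, 1) → a:[0, 2], c:[1, 3]  free=[FFFF.......]
after unlink(c) → a:[0, 2]  free=[F.F........]
after truncate(a, 1) → a:[0]  free=[F..........]
after create(c) → a:[0], c:[1]  free=[FF.........]
after unlink(c) → a:[0]  free=[F..........]
after unlink(a) →   free=[...........]

bitmap = ...........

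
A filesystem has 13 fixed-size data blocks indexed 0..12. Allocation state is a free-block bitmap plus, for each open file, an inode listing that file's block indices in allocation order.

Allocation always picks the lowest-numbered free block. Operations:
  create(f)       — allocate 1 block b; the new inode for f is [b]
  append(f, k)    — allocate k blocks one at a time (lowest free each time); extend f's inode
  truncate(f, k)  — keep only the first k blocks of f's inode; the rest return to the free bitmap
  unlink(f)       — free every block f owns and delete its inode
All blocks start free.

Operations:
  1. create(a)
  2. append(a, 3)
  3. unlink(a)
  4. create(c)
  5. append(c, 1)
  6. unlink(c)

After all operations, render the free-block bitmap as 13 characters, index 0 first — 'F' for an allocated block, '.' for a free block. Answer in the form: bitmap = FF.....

create(a): bitmap=F............ | a=[0]
append(a, 3): bitmap=FFFF......... | a=[0, 1, 2, 3]
unlink(a): bitmap=............. | 
create(c): bitmap=F............ | c=[0]
append(c, 1): bitmap=FF........... | c=[0, 1]
unlink(c): bitmap=............. | 

bitmap = .............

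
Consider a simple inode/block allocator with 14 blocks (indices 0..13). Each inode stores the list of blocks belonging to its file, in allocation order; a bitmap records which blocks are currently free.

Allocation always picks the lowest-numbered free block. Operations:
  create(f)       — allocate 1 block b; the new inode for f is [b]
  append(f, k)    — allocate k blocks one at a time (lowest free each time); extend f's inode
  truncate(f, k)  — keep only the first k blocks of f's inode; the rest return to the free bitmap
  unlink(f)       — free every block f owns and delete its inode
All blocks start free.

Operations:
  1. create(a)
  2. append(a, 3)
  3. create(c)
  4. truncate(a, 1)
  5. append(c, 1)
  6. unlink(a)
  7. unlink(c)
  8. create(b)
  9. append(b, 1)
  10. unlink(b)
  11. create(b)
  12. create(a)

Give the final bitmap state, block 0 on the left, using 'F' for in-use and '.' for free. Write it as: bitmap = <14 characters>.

bitmap = FF............

  1. create(a)  ⇒  F.............  {a→[0]}
  2. append(a, 3)  ⇒  FFFF..........  {a→[0, 1, 2, 3]}
  3. create(c)  ⇒  FFFFF.........  {a→[0, 1, 2, 3]; c→[4]}
  4. truncate(a, 1)  ⇒  F...F.........  {a→[0]; c→[4]}
  5. append(c, 1)  ⇒  FF..F.........  {a→[0]; c→[4, 1]}
  6. unlink(a)  ⇒  .F..F.........  {c→[4, 1]}
  7. unlink(c)  ⇒  ..............  {}
  8. create(b)  ⇒  F.............  {b→[0]}
  9. append(b, 1)  ⇒  FF............  {b→[0, 1]}
  10. unlink(b)  ⇒  ..............  {}
  11. create(b)  ⇒  F.............  {b→[0]}
  12. create(a)  ⇒  FF............  {a→[1]; b→[0]}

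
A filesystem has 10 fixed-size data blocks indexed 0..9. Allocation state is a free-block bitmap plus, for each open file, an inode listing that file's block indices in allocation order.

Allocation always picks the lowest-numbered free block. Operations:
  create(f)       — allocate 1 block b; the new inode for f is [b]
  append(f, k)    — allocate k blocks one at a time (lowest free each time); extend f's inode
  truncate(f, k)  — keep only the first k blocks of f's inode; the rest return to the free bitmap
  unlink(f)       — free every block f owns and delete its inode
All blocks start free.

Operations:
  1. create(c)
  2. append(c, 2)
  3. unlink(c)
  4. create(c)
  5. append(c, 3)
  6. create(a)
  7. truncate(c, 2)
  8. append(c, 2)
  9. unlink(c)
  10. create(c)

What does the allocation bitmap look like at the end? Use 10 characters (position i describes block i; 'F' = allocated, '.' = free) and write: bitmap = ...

bitmap = F...F.....

  1. create(c)  ⇒  F.........  {c→[0]}
  2. append(c, 2)  ⇒  FFF.......  {c→[0, 1, 2]}
  3. unlink(c)  ⇒  ..........  {}
  4. create(c)  ⇒  F.........  {c→[0]}
  5. append(c, 3)  ⇒  FFFF......  {c→[0, 1, 2, 3]}
  6. create(a)  ⇒  FFFFF.....  {a→[4]; c→[0, 1, 2, 3]}
  7. truncate(c, 2)  ⇒  FF..F.....  {a→[4]; c→[0, 1]}
  8. append(c, 2)  ⇒  FFFFF.....  {a→[4]; c→[0, 1, 2, 3]}
  9. unlink(c)  ⇒  ....F.....  {a→[4]}
  10. create(c)  ⇒  F...F.....  {a→[4]; c→[0]}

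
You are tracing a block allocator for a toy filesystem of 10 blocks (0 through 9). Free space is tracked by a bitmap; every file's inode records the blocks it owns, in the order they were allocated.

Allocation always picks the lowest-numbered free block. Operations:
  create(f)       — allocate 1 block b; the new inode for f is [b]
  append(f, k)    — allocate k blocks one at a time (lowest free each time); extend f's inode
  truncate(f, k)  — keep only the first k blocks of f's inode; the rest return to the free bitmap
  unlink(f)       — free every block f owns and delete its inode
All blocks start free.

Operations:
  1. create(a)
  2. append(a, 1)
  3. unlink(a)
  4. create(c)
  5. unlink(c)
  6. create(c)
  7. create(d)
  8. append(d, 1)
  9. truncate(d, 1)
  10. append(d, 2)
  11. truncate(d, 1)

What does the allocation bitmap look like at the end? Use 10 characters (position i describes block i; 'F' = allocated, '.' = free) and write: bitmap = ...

bitmap = FF........

after create(a) → a:[0]  free=[F.........]
after append(a, 1) → a:[0, 1]  free=[FF........]
after unlink(a) →   free=[..........]
after create(c) → c:[0]  free=[F.........]
after unlink(c) →   free=[..........]
after create(c) → c:[0]  free=[F.........]
after create(d) → c:[0], d:[1]  free=[FF........]
after append(d, 1) → c:[0], d:[1, 2]  free=[FFF.......]
after truncate(d, 1) → c:[0], d:[1]  free=[FF........]
after append(d, 2) → c:[0], d:[1, 2, 3]  free=[FFFF......]
after truncate(d, 1) → c:[0], d:[1]  free=[FF........]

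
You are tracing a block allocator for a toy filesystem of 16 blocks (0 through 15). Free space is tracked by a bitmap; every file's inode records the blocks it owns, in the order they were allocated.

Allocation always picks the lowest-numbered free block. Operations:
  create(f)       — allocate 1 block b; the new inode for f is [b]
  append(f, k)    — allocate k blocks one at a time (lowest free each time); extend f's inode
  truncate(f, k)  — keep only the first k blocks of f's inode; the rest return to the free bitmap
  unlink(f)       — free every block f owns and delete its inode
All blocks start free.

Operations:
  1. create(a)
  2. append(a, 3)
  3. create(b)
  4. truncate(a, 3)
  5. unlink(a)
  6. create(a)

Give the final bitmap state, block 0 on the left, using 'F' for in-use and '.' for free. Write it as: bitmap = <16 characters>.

bitmap = F...F...........

after create(a) → a:[0]  free=[F...............]
after append(a, 3) → a:[0, 1, 2, 3]  free=[FFFF............]
after create(b) → a:[0, 1, 2, 3], b:[4]  free=[FFFFF...........]
after truncate(a, 3) → a:[0, 1, 2], b:[4]  free=[FFF.F...........]
after unlink(a) → b:[4]  free=[....F...........]
after create(a) → a:[0], b:[4]  free=[F...F...........]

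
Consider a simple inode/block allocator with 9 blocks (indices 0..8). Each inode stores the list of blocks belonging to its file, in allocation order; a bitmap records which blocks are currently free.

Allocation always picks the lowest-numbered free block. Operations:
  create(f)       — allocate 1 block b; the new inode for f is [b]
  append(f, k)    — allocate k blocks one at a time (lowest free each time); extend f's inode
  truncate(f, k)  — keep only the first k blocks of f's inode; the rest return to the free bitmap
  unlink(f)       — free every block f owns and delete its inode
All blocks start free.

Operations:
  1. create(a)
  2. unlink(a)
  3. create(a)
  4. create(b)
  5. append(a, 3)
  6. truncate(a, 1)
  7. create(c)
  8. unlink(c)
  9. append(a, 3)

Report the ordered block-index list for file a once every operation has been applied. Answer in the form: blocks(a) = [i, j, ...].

blocks(a) = [0, 2, 3, 4]

[1] create(a) — a=0 (map F........)
[2] unlink(a) —  (map .........)
[3] create(a) — a=0 (map F........)
[4] create(b) — a=0 b=1 (map FF.......)
[5] append(a, 3) — a=0,2,3,4 b=1 (map FFFFF....)
[6] truncate(a, 1) — a=0 b=1 (map FF.......)
[7] create(c) — a=0 b=1 c=2 (map FFF......)
[8] unlink(c) — a=0 b=1 (map FF.......)
[9] append(a, 3) — a=0,2,3,4 b=1 (map FFFFF....)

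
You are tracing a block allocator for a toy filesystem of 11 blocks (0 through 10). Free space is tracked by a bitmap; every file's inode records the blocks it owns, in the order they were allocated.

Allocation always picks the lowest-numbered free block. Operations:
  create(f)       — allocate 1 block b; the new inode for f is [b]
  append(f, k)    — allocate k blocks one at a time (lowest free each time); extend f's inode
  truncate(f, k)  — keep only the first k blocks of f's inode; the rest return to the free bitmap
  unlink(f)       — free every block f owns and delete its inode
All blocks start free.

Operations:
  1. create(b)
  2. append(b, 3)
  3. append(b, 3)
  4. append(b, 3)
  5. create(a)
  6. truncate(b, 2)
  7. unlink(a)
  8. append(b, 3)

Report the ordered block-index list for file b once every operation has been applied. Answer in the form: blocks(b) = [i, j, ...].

blocks(b) = [0, 1, 2, 3, 4]

create(b): bitmap=F.......... | b=[0]
append(b, 3): bitmap=FFFF....... | b=[0, 1, 2, 3]
append(b, 3): bitmap=FFFFFFF.... | b=[0, 1, 2, 3, 4, 5, 6]
append(b, 3): bitmap=FFFFFFFFFF. | b=[0, 1, 2, 3, 4, 5, 6, 7, 8, 9]
create(a): bitmap=FFFFFFFFFFF | a=[10] b=[0, 1, 2, 3, 4, 5, 6, 7, 8, 9]
truncate(b, 2): bitmap=FF........F | a=[10] b=[0, 1]
unlink(a): bitmap=FF......... | b=[0, 1]
append(b, 3): bitmap=FFFFF...... | b=[0, 1, 2, 3, 4]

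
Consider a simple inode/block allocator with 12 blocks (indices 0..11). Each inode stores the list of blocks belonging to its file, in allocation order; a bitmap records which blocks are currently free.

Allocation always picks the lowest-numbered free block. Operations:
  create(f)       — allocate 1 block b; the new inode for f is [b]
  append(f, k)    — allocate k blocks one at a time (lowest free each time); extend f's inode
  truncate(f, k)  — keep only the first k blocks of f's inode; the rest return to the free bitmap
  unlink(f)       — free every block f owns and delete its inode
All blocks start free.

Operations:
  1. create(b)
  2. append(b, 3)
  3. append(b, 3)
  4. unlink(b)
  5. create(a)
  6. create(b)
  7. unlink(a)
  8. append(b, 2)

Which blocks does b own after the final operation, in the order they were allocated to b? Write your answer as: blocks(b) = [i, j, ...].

[1] create(b) — b=0 (map F...........)
[2] append(b, 3) — b=0,1,2,3 (map FFFF........)
[3] append(b, 3) — b=0,1,2,3,4,5,6 (map FFFFFFF.....)
[4] unlink(b) —  (map ............)
[5] create(a) — a=0 (map F...........)
[6] create(b) — a=0 b=1 (map FF..........)
[7] unlink(a) — b=1 (map .F..........)
[8] append(b, 2) — b=1,0,2 (map FFF.........)

blocks(b) = [1, 0, 2]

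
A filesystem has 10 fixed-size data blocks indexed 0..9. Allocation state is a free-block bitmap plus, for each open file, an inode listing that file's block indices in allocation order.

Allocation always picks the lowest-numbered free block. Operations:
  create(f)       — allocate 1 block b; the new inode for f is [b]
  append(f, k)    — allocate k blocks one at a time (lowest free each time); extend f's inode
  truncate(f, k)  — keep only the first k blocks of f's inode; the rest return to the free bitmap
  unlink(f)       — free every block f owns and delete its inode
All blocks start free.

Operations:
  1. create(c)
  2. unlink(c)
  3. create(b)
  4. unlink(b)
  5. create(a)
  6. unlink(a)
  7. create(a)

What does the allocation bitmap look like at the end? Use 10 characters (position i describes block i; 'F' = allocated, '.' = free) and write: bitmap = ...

bitmap = F.........

after create(c) → c:[0]  free=[F.........]
after unlink(c) →   free=[..........]
after create(b) → b:[0]  free=[F.........]
after unlink(b) →   free=[..........]
after create(a) → a:[0]  free=[F.........]
after unlink(a) →   free=[..........]
after create(a) → a:[0]  free=[F.........]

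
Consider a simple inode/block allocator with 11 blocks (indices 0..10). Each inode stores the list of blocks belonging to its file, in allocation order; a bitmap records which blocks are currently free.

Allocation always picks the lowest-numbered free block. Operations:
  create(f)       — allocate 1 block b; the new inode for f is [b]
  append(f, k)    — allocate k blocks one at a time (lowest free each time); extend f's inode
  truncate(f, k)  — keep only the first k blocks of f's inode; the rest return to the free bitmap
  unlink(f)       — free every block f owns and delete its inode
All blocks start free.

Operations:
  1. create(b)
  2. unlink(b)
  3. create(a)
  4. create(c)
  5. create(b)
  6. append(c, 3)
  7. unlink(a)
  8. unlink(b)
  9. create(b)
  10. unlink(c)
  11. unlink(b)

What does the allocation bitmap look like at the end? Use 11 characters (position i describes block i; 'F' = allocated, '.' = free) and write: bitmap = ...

bitmap = ...........

[1] create(b) — b=0 (map F..........)
[2] unlink(b) —  (map ...........)
[3] create(a) — a=0 (map F..........)
[4] create(c) — a=0 c=1 (map FF.........)
[5] create(b) — a=0 b=2 c=1 (map FFF........)
[6] append(c, 3) — a=0 b=2 c=1,3,4,5 (map FFFFFF.....)
[7] unlink(a) — b=2 c=1,3,4,5 (map .FFFFF.....)
[8] unlink(b) — c=1,3,4,5 (map .F.FFF.....)
[9] create(b) — b=0 c=1,3,4,5 (map FF.FFF.....)
[10] unlink(c) — b=0 (map F..........)
[11] unlink(b) —  (map ...........)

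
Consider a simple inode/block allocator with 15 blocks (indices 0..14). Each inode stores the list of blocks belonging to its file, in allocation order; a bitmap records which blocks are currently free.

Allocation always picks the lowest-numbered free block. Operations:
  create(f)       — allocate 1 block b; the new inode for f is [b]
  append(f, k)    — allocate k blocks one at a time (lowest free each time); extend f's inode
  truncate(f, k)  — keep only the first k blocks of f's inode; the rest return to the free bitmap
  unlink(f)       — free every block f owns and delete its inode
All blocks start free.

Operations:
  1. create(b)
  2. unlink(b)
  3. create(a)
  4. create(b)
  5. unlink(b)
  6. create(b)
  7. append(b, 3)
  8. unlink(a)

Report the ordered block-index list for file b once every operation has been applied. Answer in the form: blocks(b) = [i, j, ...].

blocks(b) = [1, 2, 3, 4]

after create(b) → b:[0]  free=[F..............]
after unlink(b) →   free=[...............]
after create(a) → a:[0]  free=[F..............]
after create(b) → a:[0], b:[1]  free=[FF.............]
after unlink(b) → a:[0]  free=[F..............]
after create(b) → a:[0], b:[1]  free=[FF.............]
after append(b, 3) → a:[0], b:[1, 2, 3, 4]  free=[FFFFF..........]
after unlink(a) → b:[1, 2, 3, 4]  free=[.FFFF..........]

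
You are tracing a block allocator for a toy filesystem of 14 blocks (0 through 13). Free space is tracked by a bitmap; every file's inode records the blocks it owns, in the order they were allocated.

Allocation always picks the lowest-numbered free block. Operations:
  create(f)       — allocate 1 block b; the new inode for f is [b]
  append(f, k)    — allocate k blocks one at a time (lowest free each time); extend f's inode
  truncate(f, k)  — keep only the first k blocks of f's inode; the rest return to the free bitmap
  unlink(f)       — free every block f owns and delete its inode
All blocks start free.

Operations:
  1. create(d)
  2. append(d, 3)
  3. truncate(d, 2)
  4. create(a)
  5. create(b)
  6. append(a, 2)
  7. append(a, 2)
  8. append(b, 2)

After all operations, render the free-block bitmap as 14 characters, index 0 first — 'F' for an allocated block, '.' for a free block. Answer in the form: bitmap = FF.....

bitmap = FFFFFFFFFF....

create(d): bitmap=F............. | d=[0]
append(d, 3): bitmap=FFFF.......... | d=[0, 1, 2, 3]
truncate(d, 2): bitmap=FF............ | d=[0, 1]
create(a): bitmap=FFF........... | a=[2] d=[0, 1]
create(b): bitmap=FFFF.......... | a=[2] b=[3] d=[0, 1]
append(a, 2): bitmap=FFFFFF........ | a=[2, 4, 5] b=[3] d=[0, 1]
append(a, 2): bitmap=FFFFFFFF...... | a=[2, 4, 5, 6, 7] b=[3] d=[0, 1]
append(b, 2): bitmap=FFFFFFFFFF.... | a=[2, 4, 5, 6, 7] b=[3, 8, 9] d=[0, 1]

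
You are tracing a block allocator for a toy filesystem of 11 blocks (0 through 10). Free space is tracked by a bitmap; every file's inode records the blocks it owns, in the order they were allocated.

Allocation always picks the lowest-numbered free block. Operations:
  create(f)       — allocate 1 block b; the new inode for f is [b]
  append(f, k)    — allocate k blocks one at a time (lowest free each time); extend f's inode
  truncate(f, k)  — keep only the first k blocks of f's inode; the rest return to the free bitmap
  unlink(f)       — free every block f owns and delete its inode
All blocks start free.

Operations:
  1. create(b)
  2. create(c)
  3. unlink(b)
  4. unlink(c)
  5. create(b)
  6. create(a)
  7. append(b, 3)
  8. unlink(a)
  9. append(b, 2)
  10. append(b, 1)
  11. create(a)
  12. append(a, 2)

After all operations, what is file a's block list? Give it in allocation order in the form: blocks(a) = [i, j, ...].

create(b): bitmap=F.......... | b=[0]
create(c): bitmap=FF......... | b=[0] c=[1]
unlink(b): bitmap=.F......... | c=[1]
unlink(c): bitmap=........... | 
create(b): bitmap=F.......... | b=[0]
create(a): bitmap=FF......... | a=[1] b=[0]
append(b, 3): bitmap=FFFFF...... | a=[1] b=[0, 2, 3, 4]
unlink(a): bitmap=F.FFF...... | b=[0, 2, 3, 4]
append(b, 2): bitmap=FFFFFF..... | b=[0, 2, 3, 4, 1, 5]
append(b, 1): bitmap=FFFFFFF.... | b=[0, 2, 3, 4, 1, 5, 6]
create(a): bitmap=FFFFFFFF... | a=[7] b=[0, 2, 3, 4, 1, 5, 6]
append(a, 2): bitmap=FFFFFFFFFF. | a=[7, 8, 9] b=[0, 2, 3, 4, 1, 5, 6]

blocks(a) = [7, 8, 9]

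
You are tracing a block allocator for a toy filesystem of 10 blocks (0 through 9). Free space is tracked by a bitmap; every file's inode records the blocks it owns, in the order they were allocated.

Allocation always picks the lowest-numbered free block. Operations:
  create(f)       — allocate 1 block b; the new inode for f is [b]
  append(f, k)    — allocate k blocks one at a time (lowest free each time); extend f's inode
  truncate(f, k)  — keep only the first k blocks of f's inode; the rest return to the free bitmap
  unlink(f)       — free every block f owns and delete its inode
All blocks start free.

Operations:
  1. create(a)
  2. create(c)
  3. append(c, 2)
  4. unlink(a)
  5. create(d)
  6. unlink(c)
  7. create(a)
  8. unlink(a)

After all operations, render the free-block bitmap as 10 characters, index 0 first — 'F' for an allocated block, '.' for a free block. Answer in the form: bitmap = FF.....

bitmap = F.........

[1] create(a) — a=0 (map F.........)
[2] create(c) — a=0 c=1 (map FF........)
[3] append(c, 2) — a=0 c=1,2,3 (map FFFF......)
[4] unlink(a) — c=1,2,3 (map .FFF......)
[5] create(d) — c=1,2,3 d=0 (map FFFF......)
[6] unlink(c) — d=0 (map F.........)
[7] create(a) — a=1 d=0 (map FF........)
[8] unlink(a) — d=0 (map F.........)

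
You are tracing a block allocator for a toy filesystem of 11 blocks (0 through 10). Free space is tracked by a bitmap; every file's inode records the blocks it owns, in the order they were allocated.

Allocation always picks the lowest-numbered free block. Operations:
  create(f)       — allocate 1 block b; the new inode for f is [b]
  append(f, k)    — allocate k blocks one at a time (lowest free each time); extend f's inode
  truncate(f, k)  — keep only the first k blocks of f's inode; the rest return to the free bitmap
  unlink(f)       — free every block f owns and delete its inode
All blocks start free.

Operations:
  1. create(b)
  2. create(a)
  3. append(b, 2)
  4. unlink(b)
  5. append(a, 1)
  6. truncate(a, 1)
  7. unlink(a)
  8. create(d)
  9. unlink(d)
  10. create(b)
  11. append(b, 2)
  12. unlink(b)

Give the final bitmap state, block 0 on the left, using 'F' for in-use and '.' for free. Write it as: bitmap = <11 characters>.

create(b): bitmap=F.......... | b=[0]
create(a): bitmap=FF......... | a=[1] b=[0]
append(b, 2): bitmap=FFFF....... | a=[1] b=[0, 2, 3]
unlink(b): bitmap=.F......... | a=[1]
append(a, 1): bitmap=FF......... | a=[1, 0]
truncate(a, 1): bitmap=.F......... | a=[1]
unlink(a): bitmap=........... | 
create(d): bitmap=F.......... | d=[0]
unlink(d): bitmap=........... | 
create(b): bitmap=F.......... | b=[0]
append(b, 2): bitmap=FFF........ | b=[0, 1, 2]
unlink(b): bitmap=........... | 

bitmap = ...........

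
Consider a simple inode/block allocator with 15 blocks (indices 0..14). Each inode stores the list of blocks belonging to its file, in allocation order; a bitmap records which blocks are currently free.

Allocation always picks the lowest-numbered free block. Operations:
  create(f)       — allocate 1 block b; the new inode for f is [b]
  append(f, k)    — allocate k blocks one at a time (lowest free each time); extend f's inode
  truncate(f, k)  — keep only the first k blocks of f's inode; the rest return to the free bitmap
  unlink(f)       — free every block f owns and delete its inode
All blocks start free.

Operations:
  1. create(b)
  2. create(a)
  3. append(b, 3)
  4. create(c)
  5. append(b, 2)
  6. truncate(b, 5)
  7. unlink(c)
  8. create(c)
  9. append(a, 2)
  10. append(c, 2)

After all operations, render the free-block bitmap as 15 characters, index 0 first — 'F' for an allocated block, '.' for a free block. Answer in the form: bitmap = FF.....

[1] create(b) — b=0 (map F..............)
[2] create(a) — a=1 b=0 (map FF.............)
[3] append(b, 3) — a=1 b=0,2,3,4 (map FFFFF..........)
[4] create(c) — a=1 b=0,2,3,4 c=5 (map FFFFFF.........)
[5] append(b, 2) — a=1 b=0,2,3,4,6,7 c=5 (map FFFFFFFF.......)
[6] truncate(b, 5) — a=1 b=0,2,3,4,6 c=5 (map FFFFFFF........)
[7] unlink(c) — a=1 b=0,2,3,4,6 (map FFFFF.F........)
[8] create(c) — a=1 b=0,2,3,4,6 c=5 (map FFFFFFF........)
[9] append(a, 2) — a=1,7,8 b=0,2,3,4,6 c=5 (map FFFFFFFFF......)
[10] append(c, 2) — a=1,7,8 b=0,2,3,4,6 c=5,9,10 (map FFFFFFFFFFF....)

bitmap = FFFFFFFFFFF....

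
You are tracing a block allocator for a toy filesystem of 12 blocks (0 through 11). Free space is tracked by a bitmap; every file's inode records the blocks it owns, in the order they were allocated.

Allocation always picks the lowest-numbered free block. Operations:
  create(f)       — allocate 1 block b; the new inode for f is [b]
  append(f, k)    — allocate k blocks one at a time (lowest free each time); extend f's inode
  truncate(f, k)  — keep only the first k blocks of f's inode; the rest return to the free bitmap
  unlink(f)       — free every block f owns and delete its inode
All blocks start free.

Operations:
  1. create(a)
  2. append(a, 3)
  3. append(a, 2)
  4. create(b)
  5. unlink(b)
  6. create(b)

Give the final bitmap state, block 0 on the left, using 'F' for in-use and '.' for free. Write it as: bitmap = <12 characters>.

bitmap = FFFFFFF.....

after create(a) → a:[0]  free=[F...........]
after append(a, 3) → a:[0, 1, 2, 3]  free=[FFFF........]
after append(a, 2) → a:[0, 1, 2, 3, 4, 5]  free=[FFFFFF......]
after create(b) → a:[0, 1, 2, 3, 4, 5], b:[6]  free=[FFFFFFF.....]
after unlink(b) → a:[0, 1, 2, 3, 4, 5]  free=[FFFFFF......]
after create(b) → a:[0, 1, 2, 3, 4, 5], b:[6]  free=[FFFFFFF.....]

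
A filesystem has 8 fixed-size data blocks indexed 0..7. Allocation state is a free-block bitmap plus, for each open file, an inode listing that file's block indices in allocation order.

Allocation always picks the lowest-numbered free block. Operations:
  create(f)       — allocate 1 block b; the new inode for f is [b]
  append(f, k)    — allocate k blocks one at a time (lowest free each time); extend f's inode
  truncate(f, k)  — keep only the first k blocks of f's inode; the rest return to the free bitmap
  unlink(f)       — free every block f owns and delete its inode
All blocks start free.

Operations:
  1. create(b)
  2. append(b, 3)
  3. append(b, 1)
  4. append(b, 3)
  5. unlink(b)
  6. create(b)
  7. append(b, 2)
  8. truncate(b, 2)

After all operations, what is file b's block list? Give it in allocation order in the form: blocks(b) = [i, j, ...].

blocks(b) = [0, 1]

create(b): bitmap=F....... | b=[0]
append(b, 3): bitmap=FFFF.... | b=[0, 1, 2, 3]
append(b, 1): bitmap=FFFFF... | b=[0, 1, 2, 3, 4]
append(b, 3): bitmap=FFFFFFFF | b=[0, 1, 2, 3, 4, 5, 6, 7]
unlink(b): bitmap=........ | 
create(b): bitmap=F....... | b=[0]
append(b, 2): bitmap=FFF..... | b=[0, 1, 2]
truncate(b, 2): bitmap=FF...... | b=[0, 1]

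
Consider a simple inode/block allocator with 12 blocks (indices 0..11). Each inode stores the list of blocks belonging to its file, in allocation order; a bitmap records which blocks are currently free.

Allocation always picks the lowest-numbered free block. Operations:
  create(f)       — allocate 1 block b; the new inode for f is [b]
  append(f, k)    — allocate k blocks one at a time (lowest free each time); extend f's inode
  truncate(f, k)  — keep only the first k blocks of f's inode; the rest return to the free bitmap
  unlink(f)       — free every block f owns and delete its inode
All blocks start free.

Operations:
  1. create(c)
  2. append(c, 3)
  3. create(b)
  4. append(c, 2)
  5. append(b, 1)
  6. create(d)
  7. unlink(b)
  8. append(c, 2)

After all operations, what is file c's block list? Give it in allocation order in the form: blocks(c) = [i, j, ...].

blocks(c) = [0, 1, 2, 3, 5, 6, 4, 7]

after create(c) → c:[0]  free=[F...........]
after append(c, 3) → c:[0, 1, 2, 3]  free=[FFFF........]
after create(b) → b:[4], c:[0, 1, 2, 3]  free=[FFFFF.......]
after append(c, 2) → b:[4], c:[0, 1, 2, 3, 5, 6]  free=[FFFFFFF.....]
after append(b, 1) → b:[4, 7], c:[0, 1, 2, 3, 5, 6]  free=[FFFFFFFF....]
after create(d) → b:[4, 7], c:[0, 1, 2, 3, 5, 6], d:[8]  free=[FFFFFFFFF...]
after unlink(b) → c:[0, 1, 2, 3, 5, 6], d:[8]  free=[FFFF.FF.F...]
after append(c, 2) → c:[0, 1, 2, 3, 5, 6, 4, 7], d:[8]  free=[FFFFFFFFF...]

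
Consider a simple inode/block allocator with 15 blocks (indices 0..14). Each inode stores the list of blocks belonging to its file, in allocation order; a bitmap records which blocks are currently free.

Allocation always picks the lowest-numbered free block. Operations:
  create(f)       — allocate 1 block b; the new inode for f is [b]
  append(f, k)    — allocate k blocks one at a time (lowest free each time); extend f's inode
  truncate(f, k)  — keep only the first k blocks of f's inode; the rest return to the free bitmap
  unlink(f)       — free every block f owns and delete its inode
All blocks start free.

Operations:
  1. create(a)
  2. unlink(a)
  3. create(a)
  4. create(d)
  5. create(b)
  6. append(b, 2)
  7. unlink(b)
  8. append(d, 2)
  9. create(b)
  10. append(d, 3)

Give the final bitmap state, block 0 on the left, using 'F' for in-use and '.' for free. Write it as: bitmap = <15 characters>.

bitmap = FFFFFFFF.......

create(a): bitmap=F.............. | a=[0]
unlink(a): bitmap=............... | 
create(a): bitmap=F.............. | a=[0]
create(d): bitmap=FF............. | a=[0] d=[1]
create(b): bitmap=FFF............ | a=[0] b=[2] d=[1]
append(b, 2): bitmap=FFFFF.......... | a=[0] b=[2, 3, 4] d=[1]
unlink(b): bitmap=FF............. | a=[0] d=[1]
append(d, 2): bitmap=FFFF........... | a=[0] d=[1, 2, 3]
create(b): bitmap=FFFFF.......... | a=[0] b=[4] d=[1, 2, 3]
append(d, 3): bitmap=FFFFFFFF....... | a=[0] b=[4] d=[1, 2, 3, 5, 6, 7]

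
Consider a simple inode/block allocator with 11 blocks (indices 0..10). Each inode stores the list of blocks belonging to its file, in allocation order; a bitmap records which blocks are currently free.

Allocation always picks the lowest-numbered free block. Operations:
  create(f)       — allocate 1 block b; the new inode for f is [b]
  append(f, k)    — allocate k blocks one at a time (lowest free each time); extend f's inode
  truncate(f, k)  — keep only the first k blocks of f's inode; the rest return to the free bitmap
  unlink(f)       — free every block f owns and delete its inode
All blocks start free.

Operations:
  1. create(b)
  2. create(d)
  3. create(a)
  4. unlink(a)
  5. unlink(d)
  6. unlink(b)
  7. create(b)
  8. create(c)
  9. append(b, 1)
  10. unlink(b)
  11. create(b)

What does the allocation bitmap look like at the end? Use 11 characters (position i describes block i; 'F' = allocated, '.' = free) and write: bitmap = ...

after create(b) → b:[0]  free=[F..........]
after create(d) → b:[0], d:[1]  free=[FF.........]
after create(a) → a:[2], b:[0], d:[1]  free=[FFF........]
after unlink(a) → b:[0], d:[1]  free=[FF.........]
after unlink(d) → b:[0]  free=[F..........]
after unlink(b) →   free=[...........]
after create(b) → b:[0]  free=[F..........]
after create(c) → b:[0], c:[1]  free=[FF.........]
after append(b, 1) → b:[0, 2], c:[1]  free=[FFF........]
after unlink(b) → c:[1]  free=[.F.........]
after create(b) → b:[0], c:[1]  free=[FF.........]

bitmap = FF.........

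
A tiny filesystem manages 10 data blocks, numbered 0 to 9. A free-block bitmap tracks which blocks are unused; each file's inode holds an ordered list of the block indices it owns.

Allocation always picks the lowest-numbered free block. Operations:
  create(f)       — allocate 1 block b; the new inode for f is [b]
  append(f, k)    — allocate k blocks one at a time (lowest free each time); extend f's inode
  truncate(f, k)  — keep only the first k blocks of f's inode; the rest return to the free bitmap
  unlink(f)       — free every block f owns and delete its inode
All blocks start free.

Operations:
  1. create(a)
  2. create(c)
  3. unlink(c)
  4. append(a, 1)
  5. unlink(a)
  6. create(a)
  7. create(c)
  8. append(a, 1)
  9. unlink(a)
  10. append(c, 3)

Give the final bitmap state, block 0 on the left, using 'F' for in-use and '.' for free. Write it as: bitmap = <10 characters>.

bitmap = FFFF......

[1] create(a) — a=0 (map F.........)
[2] create(c) — a=0 c=1 (map FF........)
[3] unlink(c) — a=0 (map F.........)
[4] append(a, 1) — a=0,1 (map FF........)
[5] unlink(a) —  (map ..........)
[6] create(a) — a=0 (map F.........)
[7] create(c) — a=0 c=1 (map FF........)
[8] append(a, 1) — a=0,2 c=1 (map FFF.......)
[9] unlink(a) — c=1 (map .F........)
[10] append(c, 3) — c=1,0,2,3 (map FFFF......)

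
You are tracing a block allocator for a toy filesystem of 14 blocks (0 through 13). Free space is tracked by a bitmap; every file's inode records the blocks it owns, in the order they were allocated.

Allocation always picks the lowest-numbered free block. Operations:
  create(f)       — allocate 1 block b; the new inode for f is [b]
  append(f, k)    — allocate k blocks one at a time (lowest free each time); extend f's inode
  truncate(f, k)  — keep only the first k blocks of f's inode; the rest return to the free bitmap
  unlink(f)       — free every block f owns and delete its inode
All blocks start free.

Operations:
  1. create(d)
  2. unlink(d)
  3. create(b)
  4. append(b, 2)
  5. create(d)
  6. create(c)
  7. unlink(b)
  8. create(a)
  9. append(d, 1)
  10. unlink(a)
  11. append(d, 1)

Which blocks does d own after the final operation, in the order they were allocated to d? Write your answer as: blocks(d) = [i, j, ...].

[1] create(d) — d=0 (map F.............)
[2] unlink(d) —  (map ..............)
[3] create(b) — b=0 (map F.............)
[4] append(b, 2) — b=0,1,2 (map FFF...........)
[5] create(d) — b=0,1,2 d=3 (map FFFF..........)
[6] create(c) — b=0,1,2 c=4 d=3 (map FFFFF.........)
[7] unlink(b) — c=4 d=3 (map ...FF.........)
[8] create(a) — a=0 c=4 d=3 (map F..FF.........)
[9] append(d, 1) — a=0 c=4 d=3,1 (map FF.FF.........)
[10] unlink(a) — c=4 d=3,1 (map .F.FF.........)
[11] append(d, 1) — c=4 d=3,1,0 (map FF.FF.........)

blocks(d) = [3, 1, 0]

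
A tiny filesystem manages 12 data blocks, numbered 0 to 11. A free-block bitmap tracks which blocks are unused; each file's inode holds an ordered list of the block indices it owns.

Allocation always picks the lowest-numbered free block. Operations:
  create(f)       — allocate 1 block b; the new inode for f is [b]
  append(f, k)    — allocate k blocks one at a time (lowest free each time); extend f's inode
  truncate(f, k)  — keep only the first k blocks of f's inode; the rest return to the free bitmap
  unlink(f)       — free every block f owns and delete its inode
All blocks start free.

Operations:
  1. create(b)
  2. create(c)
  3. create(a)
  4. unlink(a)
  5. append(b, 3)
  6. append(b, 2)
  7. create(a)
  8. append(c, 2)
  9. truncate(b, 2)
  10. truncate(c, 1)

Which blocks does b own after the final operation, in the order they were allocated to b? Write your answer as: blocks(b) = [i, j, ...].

blocks(b) = [0, 2]

  1. create(b)  ⇒  F...........  {b→[0]}
  2. create(c)  ⇒  FF..........  {b→[0]; c→[1]}
  3. create(a)  ⇒  FFF.........  {a→[2]; b→[0]; c→[1]}
  4. unlink(a)  ⇒  FF..........  {b→[0]; c→[1]}
  5. append(b, 3)  ⇒  FFFFF.......  {b→[0, 2, 3, 4]; c→[1]}
  6. append(b, 2)  ⇒  FFFFFFF.....  {b→[0, 2, 3, 4, 5, 6]; c→[1]}
  7. create(a)  ⇒  FFFFFFFF....  {a→[7]; b→[0, 2, 3, 4, 5, 6]; c→[1]}
  8. append(c, 2)  ⇒  FFFFFFFFFF..  {a→[7]; b→[0, 2, 3, 4, 5, 6]; c→[1, 8, 9]}
  9. truncate(b, 2)  ⇒  FFF....FFF..  {a→[7]; b→[0, 2]; c→[1, 8, 9]}
  10. truncate(c, 1)  ⇒  FFF....F....  {a→[7]; b→[0, 2]; c→[1]}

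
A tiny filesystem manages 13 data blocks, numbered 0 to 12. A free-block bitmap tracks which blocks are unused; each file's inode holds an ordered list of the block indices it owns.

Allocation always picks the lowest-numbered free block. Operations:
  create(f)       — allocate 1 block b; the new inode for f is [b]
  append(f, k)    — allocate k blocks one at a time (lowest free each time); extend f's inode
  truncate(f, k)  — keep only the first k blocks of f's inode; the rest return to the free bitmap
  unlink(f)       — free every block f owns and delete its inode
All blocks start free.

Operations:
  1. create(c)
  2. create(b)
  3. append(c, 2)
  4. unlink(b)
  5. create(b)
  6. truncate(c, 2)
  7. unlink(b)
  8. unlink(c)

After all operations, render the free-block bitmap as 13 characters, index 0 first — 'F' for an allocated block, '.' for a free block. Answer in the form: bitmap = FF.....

bitmap = .............

  1. create(c)  ⇒  F............  {c→[0]}
  2. create(b)  ⇒  FF...........  {b→[1]; c→[0]}
  3. append(c, 2)  ⇒  FFFF.........  {b→[1]; c→[0, 2, 3]}
  4. unlink(b)  ⇒  F.FF.........  {c→[0, 2, 3]}
  5. create(b)  ⇒  FFFF.........  {b→[1]; c→[0, 2, 3]}
  6. truncate(c, 2)  ⇒  FFF..........  {b→[1]; c→[0, 2]}
  7. unlink(b)  ⇒  F.F..........  {c→[0, 2]}
  8. unlink(c)  ⇒  .............  {}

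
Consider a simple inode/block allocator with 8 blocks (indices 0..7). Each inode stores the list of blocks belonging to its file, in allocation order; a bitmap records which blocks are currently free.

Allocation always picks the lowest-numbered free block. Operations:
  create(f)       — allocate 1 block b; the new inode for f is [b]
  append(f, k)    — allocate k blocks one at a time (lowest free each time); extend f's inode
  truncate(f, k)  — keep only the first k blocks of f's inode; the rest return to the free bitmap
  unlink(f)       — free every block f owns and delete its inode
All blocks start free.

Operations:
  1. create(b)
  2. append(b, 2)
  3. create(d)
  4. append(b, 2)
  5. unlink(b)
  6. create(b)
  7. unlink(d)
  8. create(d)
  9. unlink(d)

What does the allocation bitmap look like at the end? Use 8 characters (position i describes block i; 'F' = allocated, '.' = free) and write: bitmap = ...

bitmap = F.......

create(b): bitmap=F....... | b=[0]
append(b, 2): bitmap=FFF..... | b=[0, 1, 2]
create(d): bitmap=FFFF.... | b=[0, 1, 2] d=[3]
append(b, 2): bitmap=FFFFFF.. | b=[0, 1, 2, 4, 5] d=[3]
unlink(b): bitmap=...F.... | d=[3]
create(b): bitmap=F..F.... | b=[0] d=[3]
unlink(d): bitmap=F....... | b=[0]
create(d): bitmap=FF...... | b=[0] d=[1]
unlink(d): bitmap=F....... | b=[0]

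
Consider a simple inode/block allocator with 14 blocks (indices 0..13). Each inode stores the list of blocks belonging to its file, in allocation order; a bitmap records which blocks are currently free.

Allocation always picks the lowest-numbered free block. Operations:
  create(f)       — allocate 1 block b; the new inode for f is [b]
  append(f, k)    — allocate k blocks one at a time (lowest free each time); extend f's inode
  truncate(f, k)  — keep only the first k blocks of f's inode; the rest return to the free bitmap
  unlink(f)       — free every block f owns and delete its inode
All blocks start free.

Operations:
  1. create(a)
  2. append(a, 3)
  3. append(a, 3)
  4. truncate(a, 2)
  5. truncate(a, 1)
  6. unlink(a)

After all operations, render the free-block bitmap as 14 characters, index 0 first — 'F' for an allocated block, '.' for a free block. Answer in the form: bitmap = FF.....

  1. create(a)  ⇒  F.............  {a→[0]}
  2. append(a, 3)  ⇒  FFFF..........  {a→[0, 1, 2, 3]}
  3. append(a, 3)  ⇒  FFFFFFF.......  {a→[0, 1, 2, 3, 4, 5, 6]}
  4. truncate(a, 2)  ⇒  FF............  {a→[0, 1]}
  5. truncate(a, 1)  ⇒  F.............  {a→[0]}
  6. unlink(a)  ⇒  ..............  {}

bitmap = ..............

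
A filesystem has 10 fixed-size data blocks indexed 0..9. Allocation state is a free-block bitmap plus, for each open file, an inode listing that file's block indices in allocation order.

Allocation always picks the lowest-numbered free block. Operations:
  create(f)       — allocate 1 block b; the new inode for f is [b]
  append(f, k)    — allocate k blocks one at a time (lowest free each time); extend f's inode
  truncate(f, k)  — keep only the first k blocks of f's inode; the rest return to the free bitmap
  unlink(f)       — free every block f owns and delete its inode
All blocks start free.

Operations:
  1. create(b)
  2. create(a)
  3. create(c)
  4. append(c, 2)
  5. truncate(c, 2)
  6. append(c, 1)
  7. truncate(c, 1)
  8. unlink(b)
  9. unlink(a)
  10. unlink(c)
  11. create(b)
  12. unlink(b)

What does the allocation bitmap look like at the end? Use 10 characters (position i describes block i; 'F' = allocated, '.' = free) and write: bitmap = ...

bitmap = ..........

[1] create(b) — b=0 (map F.........)
[2] create(a) — a=1 b=0 (map FF........)
[3] create(c) — a=1 b=0 c=2 (map FFF.......)
[4] append(c, 2) — a=1 b=0 c=2,3,4 (map FFFFF.....)
[5] truncate(c, 2) — a=1 b=0 c=2,3 (map FFFF......)
[6] append(c, 1) — a=1 b=0 c=2,3,4 (map FFFFF.....)
[7] truncate(c, 1) — a=1 b=0 c=2 (map FFF.......)
[8] unlink(b) — a=1 c=2 (map .FF.......)
[9] unlink(a) — c=2 (map ..F.......)
[10] unlink(c) —  (map ..........)
[11] create(b) — b=0 (map F.........)
[12] unlink(b) —  (map ..........)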